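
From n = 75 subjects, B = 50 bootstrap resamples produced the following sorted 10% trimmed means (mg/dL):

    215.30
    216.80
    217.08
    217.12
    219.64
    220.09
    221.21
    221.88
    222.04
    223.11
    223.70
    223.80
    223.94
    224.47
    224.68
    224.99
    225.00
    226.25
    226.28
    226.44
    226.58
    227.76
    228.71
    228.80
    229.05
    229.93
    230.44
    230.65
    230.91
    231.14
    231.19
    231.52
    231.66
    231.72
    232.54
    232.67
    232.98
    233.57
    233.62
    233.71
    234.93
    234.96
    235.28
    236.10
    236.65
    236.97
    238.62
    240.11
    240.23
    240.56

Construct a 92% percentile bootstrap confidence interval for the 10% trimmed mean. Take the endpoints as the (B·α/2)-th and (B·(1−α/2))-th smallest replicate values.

(216.80, 240.11)

α = 0.08; lower rank = 50 × 0.040 = 2; upper rank = 50 × 0.960 = 48.
The 2nd smallest replicate is 216.80; the 48th is 240.11.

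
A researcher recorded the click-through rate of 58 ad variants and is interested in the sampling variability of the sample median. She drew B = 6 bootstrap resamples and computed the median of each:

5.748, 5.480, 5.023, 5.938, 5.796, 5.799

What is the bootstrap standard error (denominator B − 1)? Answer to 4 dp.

SE* = 0.3334

Bootstrap SE is the standard deviation of the 6 replicate medians.
Mean of replicates: (5.748 + 5.480 + 5.023 + 5.938 + 5.796 + 5.799) / 6 = 33.78400 / 6 = 5.63067
Sum of squared deviations: (+0.11733)² + (−0.15067)² + (−0.60767)² + (+0.30733)² + (+0.16533)² + (+0.16833)² = 0.55585
Variance = 0.55585 / 5 = 0.11117
SE* = √0.11117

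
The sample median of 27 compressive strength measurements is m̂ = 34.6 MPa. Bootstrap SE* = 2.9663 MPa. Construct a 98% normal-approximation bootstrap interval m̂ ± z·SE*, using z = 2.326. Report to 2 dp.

(27.70, 41.50)

Margin = 2.326 × 2.9663 = 6.900
Interval: 34.6 ± 6.900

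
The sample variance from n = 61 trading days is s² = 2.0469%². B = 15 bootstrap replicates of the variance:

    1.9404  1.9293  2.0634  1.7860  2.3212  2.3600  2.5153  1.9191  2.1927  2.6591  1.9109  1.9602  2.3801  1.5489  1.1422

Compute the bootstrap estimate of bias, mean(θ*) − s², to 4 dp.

mean(θ*) = (1.9404 + 1.9293 + 2.0634 + 1.7860 + 2.3212 + 2.3600 + 2.5153 + 1.9191 + 2.1927 + 2.6591 + 1.9109 + 1.9602 + 2.3801 + 1.5489 + 1.1422) / 15 = 2.04192
bias = 2.04192 − 2.0469

bias = −0.0050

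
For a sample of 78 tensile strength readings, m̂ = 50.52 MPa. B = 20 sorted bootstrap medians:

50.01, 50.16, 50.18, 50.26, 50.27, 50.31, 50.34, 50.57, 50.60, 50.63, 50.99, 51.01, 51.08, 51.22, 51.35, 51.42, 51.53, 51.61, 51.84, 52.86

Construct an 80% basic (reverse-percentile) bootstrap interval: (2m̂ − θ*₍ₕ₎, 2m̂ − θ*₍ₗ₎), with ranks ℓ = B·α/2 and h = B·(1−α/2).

(49.43, 50.88)

Percentile endpoints at ranks 2 and 18: θ*₍2₎ = 50.16, θ*₍18₎ = 51.61.
Basic interval reflects these around m̂:
  lower = 2 × 50.52 − 51.61 = 49.43
  upper = 2 × 50.52 − 50.16 = 50.88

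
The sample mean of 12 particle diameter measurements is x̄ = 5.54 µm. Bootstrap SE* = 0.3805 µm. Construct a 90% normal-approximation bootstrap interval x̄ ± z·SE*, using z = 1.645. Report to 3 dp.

Margin = 1.645 × 0.3805 = 0.6259
Interval: 5.54 ± 0.6259

(4.914, 6.166)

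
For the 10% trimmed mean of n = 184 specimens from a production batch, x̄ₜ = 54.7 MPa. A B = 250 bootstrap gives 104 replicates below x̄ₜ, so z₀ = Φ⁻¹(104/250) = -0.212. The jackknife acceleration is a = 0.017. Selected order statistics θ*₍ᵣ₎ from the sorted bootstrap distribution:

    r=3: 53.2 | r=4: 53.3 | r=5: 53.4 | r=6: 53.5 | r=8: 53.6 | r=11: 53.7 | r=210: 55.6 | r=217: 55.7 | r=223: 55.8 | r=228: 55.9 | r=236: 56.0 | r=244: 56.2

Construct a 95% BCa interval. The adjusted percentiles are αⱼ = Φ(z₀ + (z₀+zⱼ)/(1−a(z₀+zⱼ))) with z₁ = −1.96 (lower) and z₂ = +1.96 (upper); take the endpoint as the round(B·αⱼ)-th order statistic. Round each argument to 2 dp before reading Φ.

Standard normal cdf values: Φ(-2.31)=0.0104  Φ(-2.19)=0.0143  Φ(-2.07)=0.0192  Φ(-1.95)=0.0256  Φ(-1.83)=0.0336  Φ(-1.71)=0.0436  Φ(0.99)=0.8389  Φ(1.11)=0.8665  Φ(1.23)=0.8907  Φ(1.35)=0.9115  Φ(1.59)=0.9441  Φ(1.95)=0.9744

(53.2, 56.0)

Lower: z₀ + z₁ = -0.212 + (-1.960) = -2.172; 1 − a(z₀+z₁) = 1 − (0.017)(-2.172) = 1.0369; argument = -0.212 + (-2.172)/1.0369 = -2.3067 → -2.31.
α₁ = Φ(-2.31) = 0.0104; rank = round(250 × 0.0104) = 3; θ*₍3₎ = 53.2.
Upper: z₀ + z₂ = 1.748; 1 − a(z₀+z₂) = 0.9703; argument = 1.5895 → 1.59; α₂ = 0.9441; rank = 236; θ*₍236₎ = 56.0.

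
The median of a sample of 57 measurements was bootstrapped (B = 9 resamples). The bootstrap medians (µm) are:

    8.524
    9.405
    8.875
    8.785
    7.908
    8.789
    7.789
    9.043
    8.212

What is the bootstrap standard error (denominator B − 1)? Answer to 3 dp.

SE* = 0.534

Bootstrap SE is the standard deviation of the 9 replicate medians.
Mean of replicates: (8.524 + 9.405 + 8.875 + 8.785 + 7.908 + 8.789 + 7.789 + 9.043 + 8.212) / 9 = 77.3300 / 9 = 8.5922
Sum of squared deviations: (−0.0682)² + (+0.8128)² + (+0.2828)² + (+0.1928)² + (−0.6842)² + (+0.1968)² + (−0.8032)² + (+0.4508)² + (−0.3802)² = 2.2822
Variance = 2.2822 / 8 = 0.2853
SE* = √0.2853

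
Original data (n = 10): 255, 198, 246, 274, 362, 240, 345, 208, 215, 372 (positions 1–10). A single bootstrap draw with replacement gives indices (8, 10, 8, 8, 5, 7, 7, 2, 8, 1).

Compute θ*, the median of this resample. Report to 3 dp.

θ* = 231.500

Resample values: 208, 372, 208, 208, 362, 345, 345, 198, 208, 255.
Sorted: 198, 208, 208, 208, 208, 255, 345, 345, 362, 372
Median = average of the two middle values = 231.500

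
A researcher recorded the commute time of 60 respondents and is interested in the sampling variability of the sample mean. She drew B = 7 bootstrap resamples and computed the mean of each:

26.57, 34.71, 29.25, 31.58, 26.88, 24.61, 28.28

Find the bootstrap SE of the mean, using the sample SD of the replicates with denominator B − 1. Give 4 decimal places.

Bootstrap SE is the standard deviation of the 7 replicate means.
Mean of replicates: (26.57 + 34.71 + 29.25 + 31.58 + 26.88 + 24.61 + 28.28) / 7 = 201.88000 / 7 = 28.84000
Sum of squared deviations: (−2.27000)² + (+5.87000)² + (+0.41000)² + (+2.74000)² + (−1.96000)² + (−4.23000)² + (−0.56000)² = 69.33360
Variance = 69.33360 / 6 = 11.55560
SE* = √11.55560

SE* = 3.3994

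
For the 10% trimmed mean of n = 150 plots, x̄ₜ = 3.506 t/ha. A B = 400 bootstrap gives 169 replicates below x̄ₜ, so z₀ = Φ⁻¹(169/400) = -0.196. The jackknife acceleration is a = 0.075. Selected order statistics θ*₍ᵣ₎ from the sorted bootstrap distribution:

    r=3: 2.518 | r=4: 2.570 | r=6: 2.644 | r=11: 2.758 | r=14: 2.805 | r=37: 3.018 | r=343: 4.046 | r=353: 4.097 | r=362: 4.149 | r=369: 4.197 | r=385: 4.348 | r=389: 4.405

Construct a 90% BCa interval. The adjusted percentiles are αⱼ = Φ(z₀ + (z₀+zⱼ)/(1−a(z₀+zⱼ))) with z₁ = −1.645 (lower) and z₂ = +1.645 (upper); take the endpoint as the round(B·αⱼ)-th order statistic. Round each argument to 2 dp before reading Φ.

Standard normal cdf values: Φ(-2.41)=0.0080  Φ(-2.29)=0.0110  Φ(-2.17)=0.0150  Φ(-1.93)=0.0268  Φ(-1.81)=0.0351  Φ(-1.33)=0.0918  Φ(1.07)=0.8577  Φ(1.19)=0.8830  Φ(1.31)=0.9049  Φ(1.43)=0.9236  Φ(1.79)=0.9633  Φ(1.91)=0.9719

Lower: z₀ + z₁ = -0.196 + (-1.645) = -1.841; 1 − a(z₀+z₁) = 1 − (0.075)(-1.841) = 1.1381; argument = -0.196 + (-1.841)/1.1381 = -1.8136 → -1.81.
α₁ = Φ(-1.81) = 0.0351; rank = round(400 × 0.0351) = 14; θ*₍14₎ = 2.805.
Upper: z₀ + z₂ = 1.449; 1 − a(z₀+z₂) = 0.8913; argument = 1.4297 → 1.43; α₂ = 0.9236; rank = 369; θ*₍369₎ = 4.197.

(2.805, 4.197)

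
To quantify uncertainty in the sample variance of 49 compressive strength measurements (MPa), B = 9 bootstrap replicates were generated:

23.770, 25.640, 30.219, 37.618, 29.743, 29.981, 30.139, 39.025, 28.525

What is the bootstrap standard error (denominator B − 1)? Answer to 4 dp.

SE* = 4.9649

Bootstrap SE is the standard deviation of the 9 replicate variances.
Mean of replicates: (23.770 + 25.640 + 30.219 + 37.618 + 29.743 + 29.981 + 30.139 + 39.025 + 28.525) / 9 = 274.66000 / 9 = 30.51778
Sum of squared deviations: (−6.74778)² + (−4.87778)² + (−0.29878)² + (+7.10022)² + (−0.77478)² + (−0.53678)² + (−0.37878)² + (+8.50722)² + (−1.99278)² = 197.20352
Variance = 197.20352 / 8 = 24.65044
SE* = √24.65044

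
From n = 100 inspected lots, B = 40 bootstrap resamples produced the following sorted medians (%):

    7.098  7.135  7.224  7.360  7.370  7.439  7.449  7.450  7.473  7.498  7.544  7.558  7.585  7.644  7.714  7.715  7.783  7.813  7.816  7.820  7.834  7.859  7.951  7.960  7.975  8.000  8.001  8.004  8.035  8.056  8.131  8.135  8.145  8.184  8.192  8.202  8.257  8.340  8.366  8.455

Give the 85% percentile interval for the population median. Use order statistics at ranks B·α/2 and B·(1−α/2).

α = 0.15; lower rank = 40 × 0.075 = 3; upper rank = 40 × 0.925 = 37.
The 3rd smallest replicate is 7.224; the 37th is 8.257.

(7.224, 8.257)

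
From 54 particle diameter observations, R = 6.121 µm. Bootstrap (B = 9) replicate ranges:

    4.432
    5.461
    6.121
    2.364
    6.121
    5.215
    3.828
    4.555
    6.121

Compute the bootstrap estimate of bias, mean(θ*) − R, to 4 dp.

mean(θ*) = (4.432 + 5.461 + 6.121 + 2.364 + 6.121 + 5.215 + 3.828 + 4.555 + 6.121) / 9 = 4.91311
bias = 4.91311 − 6.121

bias = −1.2079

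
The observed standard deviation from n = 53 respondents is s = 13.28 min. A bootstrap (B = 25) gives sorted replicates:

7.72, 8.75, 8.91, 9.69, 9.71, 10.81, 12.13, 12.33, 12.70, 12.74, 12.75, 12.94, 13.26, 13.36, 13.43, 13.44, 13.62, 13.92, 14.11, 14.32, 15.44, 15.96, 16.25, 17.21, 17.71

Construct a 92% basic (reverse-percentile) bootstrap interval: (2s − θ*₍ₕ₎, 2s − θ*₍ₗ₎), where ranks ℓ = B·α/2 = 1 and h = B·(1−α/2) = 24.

Percentile endpoints at ranks 1 and 24: θ*₍1₎ = 7.72, θ*₍24₎ = 17.21.
Basic interval reflects these around s:
  lower = 2 × 13.28 − 17.21 = 9.35
  upper = 2 × 13.28 − 7.72 = 18.84

(9.35, 18.84)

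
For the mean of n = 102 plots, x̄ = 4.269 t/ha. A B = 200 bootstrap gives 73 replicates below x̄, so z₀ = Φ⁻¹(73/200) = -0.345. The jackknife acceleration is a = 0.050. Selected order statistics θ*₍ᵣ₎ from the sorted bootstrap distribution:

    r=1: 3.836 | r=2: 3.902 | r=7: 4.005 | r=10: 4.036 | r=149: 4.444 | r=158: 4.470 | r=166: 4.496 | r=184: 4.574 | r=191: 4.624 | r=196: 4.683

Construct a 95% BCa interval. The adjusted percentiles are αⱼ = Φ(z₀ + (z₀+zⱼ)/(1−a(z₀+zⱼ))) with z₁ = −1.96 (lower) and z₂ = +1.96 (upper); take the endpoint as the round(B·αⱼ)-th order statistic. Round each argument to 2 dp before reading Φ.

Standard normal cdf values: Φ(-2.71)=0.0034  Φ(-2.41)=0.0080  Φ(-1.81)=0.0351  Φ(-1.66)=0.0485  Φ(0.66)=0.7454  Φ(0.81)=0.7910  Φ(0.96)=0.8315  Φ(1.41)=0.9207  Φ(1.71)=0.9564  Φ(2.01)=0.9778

Lower: z₀ + z₁ = -0.345 + (-1.960) = -2.305; 1 − a(z₀+z₁) = 1 − (0.050)(-2.305) = 1.1153; argument = -0.345 + (-2.305)/1.1153 = -2.4118 → -2.41.
α₁ = Φ(-2.41) = 0.0080; rank = round(200 × 0.0080) = 2; θ*₍2₎ = 3.902.
Upper: z₀ + z₂ = 1.615; 1 − a(z₀+z₂) = 0.9193; argument = 1.4119 → 1.41; α₂ = 0.9207; rank = 184; θ*₍184₎ = 4.574.

(3.902, 4.574)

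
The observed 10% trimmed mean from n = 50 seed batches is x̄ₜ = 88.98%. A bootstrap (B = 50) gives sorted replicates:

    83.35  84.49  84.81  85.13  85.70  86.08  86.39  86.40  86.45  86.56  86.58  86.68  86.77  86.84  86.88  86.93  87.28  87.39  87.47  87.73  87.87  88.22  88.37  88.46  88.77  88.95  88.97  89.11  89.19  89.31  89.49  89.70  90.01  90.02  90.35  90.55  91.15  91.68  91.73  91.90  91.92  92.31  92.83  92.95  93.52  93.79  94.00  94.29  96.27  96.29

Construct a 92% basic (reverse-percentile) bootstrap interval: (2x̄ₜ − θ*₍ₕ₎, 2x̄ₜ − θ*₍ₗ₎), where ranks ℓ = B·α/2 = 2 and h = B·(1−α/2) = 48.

Percentile endpoints at ranks 2 and 48: θ*₍2₎ = 84.49, θ*₍48₎ = 94.29.
Basic interval reflects these around x̄ₜ:
  lower = 2 × 88.98 − 94.29 = 83.67
  upper = 2 × 88.98 − 84.49 = 93.47

(83.67, 93.47)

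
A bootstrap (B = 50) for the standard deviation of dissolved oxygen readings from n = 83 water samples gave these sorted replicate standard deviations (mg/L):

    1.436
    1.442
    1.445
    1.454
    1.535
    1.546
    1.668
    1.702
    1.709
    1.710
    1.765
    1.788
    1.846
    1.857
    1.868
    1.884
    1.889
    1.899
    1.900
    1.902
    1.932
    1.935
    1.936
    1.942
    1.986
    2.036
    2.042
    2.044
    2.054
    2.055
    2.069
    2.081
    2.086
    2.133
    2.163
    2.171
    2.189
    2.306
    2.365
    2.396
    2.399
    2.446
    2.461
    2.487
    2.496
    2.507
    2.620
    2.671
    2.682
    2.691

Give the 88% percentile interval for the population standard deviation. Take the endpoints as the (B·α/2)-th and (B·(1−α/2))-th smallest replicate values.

α = 0.12; lower rank = 50 × 0.060 = 3; upper rank = 50 × 0.940 = 47.
The 3rd smallest replicate is 1.445; the 47th is 2.620.

(1.445, 2.620)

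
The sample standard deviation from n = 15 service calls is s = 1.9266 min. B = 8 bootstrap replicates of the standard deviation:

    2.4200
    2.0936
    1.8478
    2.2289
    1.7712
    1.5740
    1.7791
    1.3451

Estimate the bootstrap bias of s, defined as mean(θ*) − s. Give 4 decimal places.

bias = −0.0441

mean(θ*) = (2.4200 + 2.0936 + 1.8478 + 2.2289 + 1.7712 + 1.5740 + 1.7791 + 1.3451) / 8 = 1.88246
bias = 1.88246 − 1.9266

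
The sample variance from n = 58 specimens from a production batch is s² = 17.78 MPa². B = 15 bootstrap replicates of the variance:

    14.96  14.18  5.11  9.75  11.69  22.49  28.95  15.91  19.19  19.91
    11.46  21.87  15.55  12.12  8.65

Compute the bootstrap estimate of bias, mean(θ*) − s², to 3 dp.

mean(θ*) = (14.96 + 14.18 + 5.11 + 9.75 + 11.69 + 22.49 + 28.95 + 15.91 + 19.19 + 19.91 + 11.46 + 21.87 + 15.55 + 12.12 + 8.65) / 15 = 15.4527
bias = 15.4527 − 17.78

bias = −2.327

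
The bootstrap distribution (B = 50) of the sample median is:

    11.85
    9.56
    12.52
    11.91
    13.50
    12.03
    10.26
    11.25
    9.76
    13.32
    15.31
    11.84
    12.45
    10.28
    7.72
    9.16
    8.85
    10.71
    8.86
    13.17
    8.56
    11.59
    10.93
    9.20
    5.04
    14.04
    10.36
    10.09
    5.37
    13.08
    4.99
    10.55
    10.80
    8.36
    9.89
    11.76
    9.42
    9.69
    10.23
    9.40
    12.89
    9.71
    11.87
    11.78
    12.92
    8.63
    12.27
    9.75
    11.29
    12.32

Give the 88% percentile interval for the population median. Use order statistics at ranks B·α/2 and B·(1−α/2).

Sorted replicates: 4.99, 5.04, 5.37, 7.72, 8.36, 8.56, 8.63, 8.85, 8.86, 9.16, 9.20, 9.40, 9.42, 9.56, 9.69, 9.71, 9.75, 9.76, 9.89, 10.09, 10.23, 10.26, 10.28, 10.36, 10.55, 10.71, 10.80, 10.93, 11.25, 11.29, 11.59, 11.76, 11.78, 11.84, 11.85, 11.87, 11.91, 12.03, 12.27, 12.32, 12.45, 12.52, 12.89, 12.92, 13.08, 13.17, 13.32, 13.50, 14.04, 15.31
α = 0.12; lower rank = 50 × 0.060 = 3; upper rank = 50 × 0.940 = 47.
The 3rd smallest replicate is 5.37; the 47th is 13.32.

(5.37, 13.32)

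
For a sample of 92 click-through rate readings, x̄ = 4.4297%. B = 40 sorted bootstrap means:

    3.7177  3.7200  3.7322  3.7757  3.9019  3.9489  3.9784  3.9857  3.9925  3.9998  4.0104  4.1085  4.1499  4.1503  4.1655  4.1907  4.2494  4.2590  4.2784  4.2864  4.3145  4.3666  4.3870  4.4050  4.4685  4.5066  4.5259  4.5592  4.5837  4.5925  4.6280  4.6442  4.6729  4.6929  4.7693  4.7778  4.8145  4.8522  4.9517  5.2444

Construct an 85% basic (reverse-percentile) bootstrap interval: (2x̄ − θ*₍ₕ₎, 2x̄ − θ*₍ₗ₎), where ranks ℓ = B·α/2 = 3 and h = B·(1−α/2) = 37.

Percentile endpoints at ranks 3 and 37: θ*₍3₎ = 3.7322, θ*₍37₎ = 4.8145.
Basic interval reflects these around x̄:
  lower = 2 × 4.4297 − 4.8145 = 4.0449
  upper = 2 × 4.4297 − 3.7322 = 5.1272

(4.0449, 5.1272)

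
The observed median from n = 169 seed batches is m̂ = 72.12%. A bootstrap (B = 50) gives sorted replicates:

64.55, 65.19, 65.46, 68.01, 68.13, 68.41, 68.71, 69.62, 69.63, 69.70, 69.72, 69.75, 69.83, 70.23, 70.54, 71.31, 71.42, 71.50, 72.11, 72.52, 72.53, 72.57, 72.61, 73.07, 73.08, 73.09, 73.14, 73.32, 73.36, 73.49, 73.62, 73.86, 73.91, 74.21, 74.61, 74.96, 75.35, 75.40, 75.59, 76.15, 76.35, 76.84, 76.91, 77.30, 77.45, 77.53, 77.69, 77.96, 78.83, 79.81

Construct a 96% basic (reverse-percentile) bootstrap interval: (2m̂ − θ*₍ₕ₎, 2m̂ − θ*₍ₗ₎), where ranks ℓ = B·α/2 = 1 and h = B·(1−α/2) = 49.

Percentile endpoints at ranks 1 and 49: θ*₍1₎ = 64.55, θ*₍49₎ = 78.83.
Basic interval reflects these around m̂:
  lower = 2 × 72.12 − 78.83 = 65.41
  upper = 2 × 72.12 − 64.55 = 79.69

(65.41, 79.69)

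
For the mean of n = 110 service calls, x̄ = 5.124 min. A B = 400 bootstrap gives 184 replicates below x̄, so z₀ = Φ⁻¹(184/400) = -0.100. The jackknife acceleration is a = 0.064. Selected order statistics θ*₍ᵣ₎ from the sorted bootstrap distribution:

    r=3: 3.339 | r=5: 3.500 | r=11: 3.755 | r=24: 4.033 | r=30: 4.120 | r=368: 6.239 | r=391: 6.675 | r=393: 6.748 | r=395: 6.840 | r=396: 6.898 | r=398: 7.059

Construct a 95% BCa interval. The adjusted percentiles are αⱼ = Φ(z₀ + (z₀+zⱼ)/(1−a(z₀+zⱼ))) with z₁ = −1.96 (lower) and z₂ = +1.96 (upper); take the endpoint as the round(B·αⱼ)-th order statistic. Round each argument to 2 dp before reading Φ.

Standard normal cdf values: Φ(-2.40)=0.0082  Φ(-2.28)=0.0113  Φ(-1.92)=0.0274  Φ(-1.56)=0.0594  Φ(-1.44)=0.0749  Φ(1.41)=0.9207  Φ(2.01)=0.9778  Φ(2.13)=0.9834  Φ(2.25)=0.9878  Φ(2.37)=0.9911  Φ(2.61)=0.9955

(3.755, 6.675)

Lower: z₀ + z₁ = -0.100 + (-1.960) = -2.060; 1 − a(z₀+z₁) = 1 − (0.064)(-2.060) = 1.1318; argument = -0.100 + (-2.060)/1.1318 = -1.9200 → -1.92.
α₁ = Φ(-1.92) = 0.0274; rank = round(400 × 0.0274) = 11; θ*₍11₎ = 3.755.
Upper: z₀ + z₂ = 1.860; 1 − a(z₀+z₂) = 0.8810; argument = 2.0113 → 2.01; α₂ = 0.9778; rank = 391; θ*₍391₎ = 6.675.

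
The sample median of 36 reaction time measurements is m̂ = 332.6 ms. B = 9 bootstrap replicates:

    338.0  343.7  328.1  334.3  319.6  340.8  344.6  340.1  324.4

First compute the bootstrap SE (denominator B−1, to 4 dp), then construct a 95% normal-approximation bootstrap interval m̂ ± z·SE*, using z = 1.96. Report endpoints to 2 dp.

(315.15, 350.05)

Mean of replicates = 334.8444; sum of squared deviations = 633.9022; SE* = √(633.9022/8) = 8.9016
Margin = 1.96 × 8.9016 = 17.447
Interval: 332.6 ± 17.447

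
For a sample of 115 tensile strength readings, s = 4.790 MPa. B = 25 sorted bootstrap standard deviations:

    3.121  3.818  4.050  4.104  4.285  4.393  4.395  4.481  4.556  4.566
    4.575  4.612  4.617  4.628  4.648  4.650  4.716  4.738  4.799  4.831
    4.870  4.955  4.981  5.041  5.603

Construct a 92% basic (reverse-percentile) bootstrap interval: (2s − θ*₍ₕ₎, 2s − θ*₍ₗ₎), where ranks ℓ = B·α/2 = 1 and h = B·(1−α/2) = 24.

Percentile endpoints at ranks 1 and 24: θ*₍1₎ = 3.121, θ*₍24₎ = 5.041.
Basic interval reflects these around s:
  lower = 2 × 4.790 − 5.041 = 4.539
  upper = 2 × 4.790 − 3.121 = 6.459

(4.539, 6.459)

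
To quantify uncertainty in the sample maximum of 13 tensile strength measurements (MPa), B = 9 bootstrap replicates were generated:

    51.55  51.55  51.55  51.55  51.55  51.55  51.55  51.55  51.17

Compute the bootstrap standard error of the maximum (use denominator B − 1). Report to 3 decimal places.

Bootstrap SE is the standard deviation of the 9 replicate maximums.
Mean of replicates: (51.55 + 51.55 + 51.55 + 51.55 + 51.55 + 51.55 + 51.55 + 51.55 + 51.17) / 9 = 463.57000 / 9 = 51.50778
Sum of squared deviations: (+0.04222)² + (+0.04222)² + (+0.04222)² + (+0.04222)² + (+0.04222)² + (+0.04222)² + (+0.04222)² + (+0.04222)² + (−0.33778)² = 0.12836
Variance = 0.12836 / 8 = 0.01604
SE* = √0.01604

SE* = 0.127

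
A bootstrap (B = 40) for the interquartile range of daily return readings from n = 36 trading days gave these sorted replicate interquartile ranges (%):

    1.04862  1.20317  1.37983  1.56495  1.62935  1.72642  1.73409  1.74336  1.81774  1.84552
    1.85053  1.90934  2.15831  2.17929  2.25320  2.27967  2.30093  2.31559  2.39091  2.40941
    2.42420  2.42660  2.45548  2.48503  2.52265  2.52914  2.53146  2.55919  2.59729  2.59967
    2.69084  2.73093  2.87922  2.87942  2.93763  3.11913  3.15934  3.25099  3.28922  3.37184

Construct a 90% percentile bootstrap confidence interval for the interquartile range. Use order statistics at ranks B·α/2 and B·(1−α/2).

α = 0.10; lower rank = 40 × 0.050 = 2; upper rank = 40 × 0.950 = 38.
The 2nd smallest replicate is 1.20317; the 38th is 3.25099.

(1.20317, 3.25099)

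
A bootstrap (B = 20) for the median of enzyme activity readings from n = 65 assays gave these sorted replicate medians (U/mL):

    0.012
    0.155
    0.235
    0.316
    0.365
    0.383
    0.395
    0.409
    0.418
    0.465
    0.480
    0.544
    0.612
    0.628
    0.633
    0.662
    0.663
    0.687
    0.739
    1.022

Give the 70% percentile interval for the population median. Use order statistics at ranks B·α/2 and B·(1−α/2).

(0.235, 0.663)

α = 0.30; lower rank = 20 × 0.150 = 3; upper rank = 20 × 0.850 = 17.
The 3rd smallest replicate is 0.235; the 17th is 0.663.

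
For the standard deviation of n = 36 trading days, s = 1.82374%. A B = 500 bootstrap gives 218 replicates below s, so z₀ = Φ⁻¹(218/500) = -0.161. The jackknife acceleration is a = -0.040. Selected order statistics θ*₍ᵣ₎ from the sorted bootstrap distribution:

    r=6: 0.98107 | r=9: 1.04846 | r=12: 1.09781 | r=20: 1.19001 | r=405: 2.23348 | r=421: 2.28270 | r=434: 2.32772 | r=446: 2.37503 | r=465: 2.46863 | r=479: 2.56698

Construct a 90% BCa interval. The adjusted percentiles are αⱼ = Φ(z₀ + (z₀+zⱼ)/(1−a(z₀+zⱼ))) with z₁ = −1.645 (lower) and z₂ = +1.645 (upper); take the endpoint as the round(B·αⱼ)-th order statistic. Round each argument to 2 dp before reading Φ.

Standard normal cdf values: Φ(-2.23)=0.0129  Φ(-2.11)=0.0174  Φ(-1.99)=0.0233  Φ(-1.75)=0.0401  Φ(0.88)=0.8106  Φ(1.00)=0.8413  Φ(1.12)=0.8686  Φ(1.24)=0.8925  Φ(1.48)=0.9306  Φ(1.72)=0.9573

(1.04846, 2.37503)

Lower: z₀ + z₁ = -0.161 + (-1.645) = -1.806; 1 − a(z₀+z₁) = 1 − (-0.040)(-1.806) = 0.9278; argument = -0.161 + (-1.806)/0.9278 = -2.1076 → -2.11.
α₁ = Φ(-2.11) = 0.0174; rank = round(500 × 0.0174) = 9; θ*₍9₎ = 1.04846.
Upper: z₀ + z₂ = 1.484; 1 − a(z₀+z₂) = 1.0594; argument = 1.2398 → 1.24; α₂ = 0.8925; rank = 446; θ*₍446₎ = 2.37503.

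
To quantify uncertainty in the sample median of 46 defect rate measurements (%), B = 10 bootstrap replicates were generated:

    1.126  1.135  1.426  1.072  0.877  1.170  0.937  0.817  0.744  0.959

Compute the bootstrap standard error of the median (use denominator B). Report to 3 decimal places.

Bootstrap SE is the standard deviation of the 10 replicate medians.
Mean of replicates: (1.126 + 1.135 + 1.426 + 1.072 + 0.877 + 1.170 + 0.937 + 0.817 + 0.744 + 0.959) / 10 = 10.26300 / 10 = 1.02630
Sum of squared deviations: (+0.09970)² + (+0.10870)² + (+0.39970)² + (+0.04570)² + (−0.14930)² + (+0.14370)² + (−0.08930)² + (−0.20930)² + (−0.28230)² + (−0.06730)² = 0.36255
Variance = 0.36255 / 10 = 0.03625
SE* = √0.03625

SE* = 0.190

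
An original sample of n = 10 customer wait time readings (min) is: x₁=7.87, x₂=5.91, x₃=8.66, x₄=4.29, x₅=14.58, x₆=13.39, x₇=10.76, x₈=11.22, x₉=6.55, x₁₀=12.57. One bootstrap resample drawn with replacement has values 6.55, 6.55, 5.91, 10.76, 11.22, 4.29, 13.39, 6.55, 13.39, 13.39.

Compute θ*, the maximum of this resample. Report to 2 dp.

Maximum = 13.39

θ* = 13.39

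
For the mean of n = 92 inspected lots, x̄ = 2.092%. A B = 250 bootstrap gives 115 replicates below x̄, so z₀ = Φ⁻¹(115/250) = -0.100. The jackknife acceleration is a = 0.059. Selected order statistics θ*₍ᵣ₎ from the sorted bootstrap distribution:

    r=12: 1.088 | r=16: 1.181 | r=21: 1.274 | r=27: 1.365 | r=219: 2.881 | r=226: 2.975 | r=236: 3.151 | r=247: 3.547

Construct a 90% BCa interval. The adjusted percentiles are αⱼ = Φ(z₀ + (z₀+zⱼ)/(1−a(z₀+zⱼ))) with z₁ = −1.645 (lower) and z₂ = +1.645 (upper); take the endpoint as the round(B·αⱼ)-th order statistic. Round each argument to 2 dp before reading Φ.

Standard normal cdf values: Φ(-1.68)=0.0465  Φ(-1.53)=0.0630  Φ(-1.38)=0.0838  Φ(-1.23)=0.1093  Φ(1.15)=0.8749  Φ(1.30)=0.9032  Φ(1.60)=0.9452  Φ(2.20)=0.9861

(1.088, 3.151)

Lower: z₀ + z₁ = -0.100 + (-1.645) = -1.745; 1 − a(z₀+z₁) = 1 − (0.059)(-1.745) = 1.1030; argument = -0.100 + (-1.745)/1.1030 = -1.6821 → -1.68.
α₁ = Φ(-1.68) = 0.0465; rank = round(250 × 0.0465) = 12; θ*₍12₎ = 1.088.
Upper: z₀ + z₂ = 1.545; 1 − a(z₀+z₂) = 0.9088; argument = 1.6000 → 1.60; α₂ = 0.9452; rank = 236; θ*₍236₎ = 3.151.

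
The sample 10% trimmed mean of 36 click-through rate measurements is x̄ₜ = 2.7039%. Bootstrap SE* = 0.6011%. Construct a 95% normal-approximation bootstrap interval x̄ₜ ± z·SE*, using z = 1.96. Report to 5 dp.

Margin = 1.96 × 0.6011 = 1.178156
Interval: 2.7039 ± 1.178156

(1.52574, 3.88206)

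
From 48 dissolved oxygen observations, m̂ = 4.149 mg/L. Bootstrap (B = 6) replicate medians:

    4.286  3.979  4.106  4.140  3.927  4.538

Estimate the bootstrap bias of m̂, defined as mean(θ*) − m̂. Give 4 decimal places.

bias = +0.0137

mean(θ*) = (4.286 + 3.979 + 4.106 + 4.140 + 3.927 + 4.538) / 6 = 4.16267
bias = 4.16267 − 4.149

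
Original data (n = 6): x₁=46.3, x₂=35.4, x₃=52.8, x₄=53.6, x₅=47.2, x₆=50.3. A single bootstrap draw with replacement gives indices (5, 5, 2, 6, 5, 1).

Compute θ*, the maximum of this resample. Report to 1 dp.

Resample values: 47.2, 47.2, 35.4, 50.3, 47.2, 46.3.
Maximum = 50.3

θ* = 50.3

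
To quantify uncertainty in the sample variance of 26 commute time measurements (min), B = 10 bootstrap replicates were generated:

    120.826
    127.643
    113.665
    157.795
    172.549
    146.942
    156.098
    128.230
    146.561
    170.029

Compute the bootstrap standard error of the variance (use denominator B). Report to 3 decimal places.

Bootstrap SE is the standard deviation of the 10 replicate variances.
Mean of replicates: (120.826 + 127.643 + 113.665 + 157.795 + 172.549 + 146.942 + 156.098 + 128.230 + 146.561 + 170.029) / 10 = 1440.3380 / 10 = 144.0338
Sum of squared deviations: (−23.2078)² + (−16.3908)² + (−30.3688)² + (+13.7612)² + (+28.5152)² + (+2.9082)² + (+12.0642)² + (−15.8038)² + (+2.5272)² + (+25.9952)² = 3817.9114
Variance = 3817.9114 / 10 = 381.7911
SE* = √381.7911

SE* = 19.539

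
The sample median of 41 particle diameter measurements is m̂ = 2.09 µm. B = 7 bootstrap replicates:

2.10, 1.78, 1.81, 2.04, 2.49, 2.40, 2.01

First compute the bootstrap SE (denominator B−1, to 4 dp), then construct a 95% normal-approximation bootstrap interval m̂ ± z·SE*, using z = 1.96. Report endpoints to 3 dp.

Mean of replicates = 2.0900; sum of squared deviations = 0.4396; SE* = √(0.4396/6) = 0.2707
Margin = 1.96 × 0.2707 = 0.5306
Interval: 2.09 ± 0.5306

(1.559, 2.621)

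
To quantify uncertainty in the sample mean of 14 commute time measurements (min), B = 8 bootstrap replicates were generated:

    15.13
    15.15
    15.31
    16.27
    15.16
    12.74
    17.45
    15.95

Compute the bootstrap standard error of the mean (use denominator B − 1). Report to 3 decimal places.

Bootstrap SE is the standard deviation of the 8 replicate means.
Mean of replicates: (15.13 + 15.15 + 15.31 + 16.27 + 15.16 + 12.74 + 17.45 + 15.95) / 8 = 123.1600 / 8 = 15.3950
Sum of squared deviations: (−0.2650)² + (−0.2450)² + (−0.0850)² + (+0.8750)² + (−0.2350)² + (−2.6550)² + (+2.0550)² + (+0.5550)² = 12.5384
Variance = 12.5384 / 7 = 1.7912
SE* = √1.7912

SE* = 1.338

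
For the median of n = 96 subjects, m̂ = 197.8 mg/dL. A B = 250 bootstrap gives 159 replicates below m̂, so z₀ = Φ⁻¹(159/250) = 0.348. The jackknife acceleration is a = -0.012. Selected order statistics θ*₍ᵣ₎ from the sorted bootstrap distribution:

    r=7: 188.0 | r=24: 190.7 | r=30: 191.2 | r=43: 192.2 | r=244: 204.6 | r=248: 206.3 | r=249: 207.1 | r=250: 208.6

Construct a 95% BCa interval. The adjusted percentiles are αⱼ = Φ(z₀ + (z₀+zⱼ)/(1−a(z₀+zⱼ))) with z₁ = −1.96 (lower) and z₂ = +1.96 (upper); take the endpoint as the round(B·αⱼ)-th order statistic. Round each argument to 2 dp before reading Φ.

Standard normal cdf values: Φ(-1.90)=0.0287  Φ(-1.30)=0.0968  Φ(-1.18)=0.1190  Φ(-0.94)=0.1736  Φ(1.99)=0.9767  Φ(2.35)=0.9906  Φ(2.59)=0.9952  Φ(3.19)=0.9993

Lower: z₀ + z₁ = 0.348 + (-1.960) = -1.612; 1 − a(z₀+z₁) = 1 − (-0.012)(-1.612) = 0.9807; argument = 0.348 + (-1.612)/0.9807 = -1.2958 → -1.30.
α₁ = Φ(-1.30) = 0.0968; rank = round(250 × 0.0968) = 24; θ*₍24₎ = 190.7.
Upper: z₀ + z₂ = 2.308; 1 − a(z₀+z₂) = 1.0277; argument = 2.5938 → 2.59; α₂ = 0.9952; rank = 249; θ*₍249₎ = 207.1.

(190.7, 207.1)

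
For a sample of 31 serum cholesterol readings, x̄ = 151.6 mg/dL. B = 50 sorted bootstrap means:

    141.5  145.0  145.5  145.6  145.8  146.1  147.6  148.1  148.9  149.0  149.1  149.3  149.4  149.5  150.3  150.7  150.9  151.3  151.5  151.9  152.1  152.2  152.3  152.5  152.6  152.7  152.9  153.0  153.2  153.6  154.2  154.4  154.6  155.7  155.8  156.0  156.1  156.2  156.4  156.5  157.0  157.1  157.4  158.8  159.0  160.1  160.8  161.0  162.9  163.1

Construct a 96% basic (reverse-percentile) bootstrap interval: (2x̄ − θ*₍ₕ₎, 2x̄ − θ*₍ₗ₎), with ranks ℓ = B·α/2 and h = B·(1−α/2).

(140.3, 161.7)

Percentile endpoints at ranks 1 and 49: θ*₍1₎ = 141.5, θ*₍49₎ = 162.9.
Basic interval reflects these around x̄:
  lower = 2 × 151.6 − 162.9 = 140.3
  upper = 2 × 151.6 − 141.5 = 161.7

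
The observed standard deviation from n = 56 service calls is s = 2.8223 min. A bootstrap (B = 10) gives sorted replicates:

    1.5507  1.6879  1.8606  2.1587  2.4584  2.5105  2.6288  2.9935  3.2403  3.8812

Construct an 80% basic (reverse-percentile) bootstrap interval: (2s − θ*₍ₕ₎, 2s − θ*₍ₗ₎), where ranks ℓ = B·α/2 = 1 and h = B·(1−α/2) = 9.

Percentile endpoints at ranks 1 and 9: θ*₍1₎ = 1.5507, θ*₍9₎ = 3.2403.
Basic interval reflects these around s:
  lower = 2 × 2.8223 − 3.2403 = 2.4043
  upper = 2 × 2.8223 − 1.5507 = 4.0939

(2.4043, 4.0939)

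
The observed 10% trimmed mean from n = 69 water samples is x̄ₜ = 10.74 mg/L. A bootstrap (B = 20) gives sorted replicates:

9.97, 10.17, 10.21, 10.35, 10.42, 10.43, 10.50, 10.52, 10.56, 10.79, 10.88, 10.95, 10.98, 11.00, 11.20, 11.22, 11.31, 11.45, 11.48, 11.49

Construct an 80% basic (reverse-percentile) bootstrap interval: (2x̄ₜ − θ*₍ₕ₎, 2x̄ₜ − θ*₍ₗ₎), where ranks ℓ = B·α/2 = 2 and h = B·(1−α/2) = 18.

(10.03, 11.31)

Percentile endpoints at ranks 2 and 18: θ*₍2₎ = 10.17, θ*₍18₎ = 11.45.
Basic interval reflects these around x̄ₜ:
  lower = 2 × 10.74 − 11.45 = 10.03
  upper = 2 × 10.74 − 10.17 = 11.31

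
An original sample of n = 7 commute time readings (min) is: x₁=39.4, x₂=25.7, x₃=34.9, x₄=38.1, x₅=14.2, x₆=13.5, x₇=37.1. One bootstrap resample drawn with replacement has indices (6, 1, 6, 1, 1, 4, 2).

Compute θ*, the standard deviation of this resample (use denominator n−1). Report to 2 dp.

Resample values: 13.5, 39.4, 13.5, 39.4, 39.4, 38.1, 25.7.
Mean = 29.8571; sum of squared deviations = 893.5371
s² = 893.5371 / 6 = 148.9229
s = √148.9229 = 12.20

θ* = 12.20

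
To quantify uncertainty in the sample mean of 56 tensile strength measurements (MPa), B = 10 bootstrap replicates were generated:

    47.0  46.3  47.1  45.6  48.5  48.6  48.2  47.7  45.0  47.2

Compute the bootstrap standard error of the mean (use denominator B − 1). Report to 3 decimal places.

SE* = 1.206

Bootstrap SE is the standard deviation of the 10 replicate means.
Mean of replicates: (47.0 + 46.3 + 47.1 + 45.6 + 48.5 + 48.6 + 48.2 + 47.7 + 45.0 + 47.2) / 10 = 471.2000 / 10 = 47.1200
Sum of squared deviations: (−0.1200)² + (−0.8200)² + (−0.0200)² + (−1.5200)² + (+1.3800)² + (+1.4800)² + (+1.0800)² + (+0.5800)² + (−2.1200)² + (+0.0800)² = 13.0960
Variance = 13.0960 / 9 = 1.4551
SE* = √1.4551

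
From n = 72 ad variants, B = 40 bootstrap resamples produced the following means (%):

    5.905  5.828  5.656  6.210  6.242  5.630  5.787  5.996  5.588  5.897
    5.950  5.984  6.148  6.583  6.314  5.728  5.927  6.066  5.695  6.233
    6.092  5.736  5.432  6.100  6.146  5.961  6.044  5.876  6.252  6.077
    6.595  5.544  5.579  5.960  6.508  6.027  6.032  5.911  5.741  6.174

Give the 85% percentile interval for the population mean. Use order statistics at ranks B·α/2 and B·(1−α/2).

(5.579, 6.314)

Sorted replicates: 5.432, 5.544, 5.579, 5.588, 5.630, 5.656, 5.695, 5.728, 5.736, 5.741, 5.787, 5.828, 5.876, 5.897, 5.905, 5.911, 5.927, 5.950, 5.960, 5.961, 5.984, 5.996, 6.027, 6.032, 6.044, 6.066, 6.077, 6.092, 6.100, 6.146, 6.148, 6.174, 6.210, 6.233, 6.242, 6.252, 6.314, 6.508, 6.583, 6.595
α = 0.15; lower rank = 40 × 0.075 = 3; upper rank = 40 × 0.925 = 37.
The 3rd smallest replicate is 5.579; the 37th is 6.314.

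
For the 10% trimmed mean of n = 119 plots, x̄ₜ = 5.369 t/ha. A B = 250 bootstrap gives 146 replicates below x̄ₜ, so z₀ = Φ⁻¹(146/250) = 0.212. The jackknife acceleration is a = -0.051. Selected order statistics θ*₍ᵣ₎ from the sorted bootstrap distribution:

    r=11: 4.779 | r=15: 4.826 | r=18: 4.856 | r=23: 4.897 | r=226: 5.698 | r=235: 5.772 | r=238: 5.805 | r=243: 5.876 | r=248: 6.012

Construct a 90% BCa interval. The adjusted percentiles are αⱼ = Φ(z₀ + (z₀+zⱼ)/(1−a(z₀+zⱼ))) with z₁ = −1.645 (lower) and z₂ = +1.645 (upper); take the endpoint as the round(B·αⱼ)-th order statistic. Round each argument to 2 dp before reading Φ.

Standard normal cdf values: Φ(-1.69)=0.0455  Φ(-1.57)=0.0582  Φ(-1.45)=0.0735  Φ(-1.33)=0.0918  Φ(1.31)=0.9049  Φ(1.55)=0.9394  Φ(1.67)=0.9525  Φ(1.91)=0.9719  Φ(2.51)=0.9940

(4.897, 5.876)

Lower: z₀ + z₁ = 0.212 + (-1.645) = -1.433; 1 − a(z₀+z₁) = 1 − (-0.051)(-1.433) = 0.9269; argument = 0.212 + (-1.433)/0.9269 = -1.3340 → -1.33.
α₁ = Φ(-1.33) = 0.0918; rank = round(250 × 0.0918) = 23; θ*₍23₎ = 4.897.
Upper: z₀ + z₂ = 1.857; 1 − a(z₀+z₂) = 1.0947; argument = 1.9083 → 1.91; α₂ = 0.9719; rank = 243; θ*₍243₎ = 5.876.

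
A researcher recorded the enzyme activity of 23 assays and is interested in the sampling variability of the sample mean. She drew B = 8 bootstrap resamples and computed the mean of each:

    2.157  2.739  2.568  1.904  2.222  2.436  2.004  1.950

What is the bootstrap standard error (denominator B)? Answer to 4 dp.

Bootstrap SE is the standard deviation of the 8 replicate means.
Mean of replicates: (2.157 + 2.739 + 2.568 + 1.904 + 2.222 + 2.436 + 2.004 + 1.950) / 8 = 17.98000 / 8 = 2.24750
Sum of squared deviations: (−0.09050)² + (+0.49150)² + (+0.32050)² + (−0.34350)² + (−0.02550)² + (+0.18850)² + (−0.24350)² + (−0.29750)² = 0.65446
Variance = 0.65446 / 8 = 0.08181
SE* = √0.08181

SE* = 0.2860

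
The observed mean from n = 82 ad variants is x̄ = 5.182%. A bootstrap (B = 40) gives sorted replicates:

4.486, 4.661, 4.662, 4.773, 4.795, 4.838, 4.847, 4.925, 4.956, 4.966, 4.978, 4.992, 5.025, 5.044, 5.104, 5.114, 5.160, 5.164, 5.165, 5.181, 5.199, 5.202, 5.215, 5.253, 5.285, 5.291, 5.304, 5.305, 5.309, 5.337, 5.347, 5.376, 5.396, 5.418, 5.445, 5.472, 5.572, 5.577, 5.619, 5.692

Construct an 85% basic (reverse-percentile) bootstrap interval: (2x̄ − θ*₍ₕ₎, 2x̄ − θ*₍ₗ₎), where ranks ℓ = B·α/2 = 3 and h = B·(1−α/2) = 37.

Percentile endpoints at ranks 3 and 37: θ*₍3₎ = 4.662, θ*₍37₎ = 5.572.
Basic interval reflects these around x̄:
  lower = 2 × 5.182 − 5.572 = 4.792
  upper = 2 × 5.182 − 4.662 = 5.702

(4.792, 5.702)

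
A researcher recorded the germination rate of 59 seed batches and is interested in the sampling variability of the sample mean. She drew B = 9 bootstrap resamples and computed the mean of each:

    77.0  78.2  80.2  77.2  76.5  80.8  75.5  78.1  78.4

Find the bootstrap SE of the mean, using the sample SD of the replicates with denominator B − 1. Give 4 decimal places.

SE* = 1.6966

Bootstrap SE is the standard deviation of the 9 replicate means.
Mean of replicates: (77.0 + 78.2 + 80.2 + 77.2 + 76.5 + 80.8 + 75.5 + 78.1 + 78.4) / 9 = 701.90000 / 9 = 77.98889
Sum of squared deviations: (−0.98889)² + (+0.21111)² + (+2.21111)² + (−0.78889)² + (−1.48889)² + (+2.81111)² + (−2.48889)² + (+0.11111)² + (+0.41111)² = 23.02889
Variance = 23.02889 / 8 = 2.87861
SE* = √2.87861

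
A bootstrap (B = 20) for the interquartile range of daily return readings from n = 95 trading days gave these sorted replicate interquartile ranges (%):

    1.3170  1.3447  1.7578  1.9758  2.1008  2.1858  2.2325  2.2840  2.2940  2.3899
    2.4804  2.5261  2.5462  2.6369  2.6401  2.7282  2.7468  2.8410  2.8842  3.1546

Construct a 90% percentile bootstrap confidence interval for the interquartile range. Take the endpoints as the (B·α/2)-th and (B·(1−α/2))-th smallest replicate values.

α = 0.10; lower rank = 20 × 0.050 = 1; upper rank = 20 × 0.950 = 19.
The 1st smallest replicate is 1.3170; the 19th is 2.8842.

(1.3170, 2.8842)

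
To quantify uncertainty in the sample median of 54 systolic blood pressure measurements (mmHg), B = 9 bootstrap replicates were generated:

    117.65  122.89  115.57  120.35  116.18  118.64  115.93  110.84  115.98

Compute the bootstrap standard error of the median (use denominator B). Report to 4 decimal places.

SE* = 3.1930

Bootstrap SE is the standard deviation of the 9 replicate medians.
Mean of replicates: (117.65 + 122.89 + 115.57 + 120.35 + 116.18 + 118.64 + 115.93 + 110.84 + 115.98) / 9 = 1054.03000 / 9 = 117.11444
Sum of squared deviations: (+0.53556)² + (+5.77556)² + (−1.54444)² + (+3.23556)² + (−0.93444)² + (+1.52556)² + (−1.18444)² + (−6.27444)² + (−1.13444)² = 91.75702
Variance = 91.75702 / 9 = 10.19522
SE* = √10.19522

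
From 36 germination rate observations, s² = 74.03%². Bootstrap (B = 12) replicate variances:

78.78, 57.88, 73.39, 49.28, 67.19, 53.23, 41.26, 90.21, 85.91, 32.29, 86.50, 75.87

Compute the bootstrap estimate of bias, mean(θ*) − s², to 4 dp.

bias = −8.0475

mean(θ*) = (78.78 + 57.88 + 73.39 + 49.28 + 67.19 + 53.23 + 41.26 + 90.21 + 85.91 + 32.29 + 86.50 + 75.87) / 12 = 65.98250
bias = 65.98250 − 74.03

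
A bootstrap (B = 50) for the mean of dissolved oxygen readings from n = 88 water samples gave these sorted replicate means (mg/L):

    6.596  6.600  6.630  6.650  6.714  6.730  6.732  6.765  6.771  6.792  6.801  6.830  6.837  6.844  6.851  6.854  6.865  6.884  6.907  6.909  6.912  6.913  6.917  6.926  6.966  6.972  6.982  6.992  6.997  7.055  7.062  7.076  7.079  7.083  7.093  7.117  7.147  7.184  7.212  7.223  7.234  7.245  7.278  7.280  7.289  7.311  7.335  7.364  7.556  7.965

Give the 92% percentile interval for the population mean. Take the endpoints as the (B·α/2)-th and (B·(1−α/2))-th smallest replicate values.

α = 0.08; lower rank = 50 × 0.040 = 2; upper rank = 50 × 0.960 = 48.
The 2nd smallest replicate is 6.600; the 48th is 7.364.

(6.600, 7.364)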